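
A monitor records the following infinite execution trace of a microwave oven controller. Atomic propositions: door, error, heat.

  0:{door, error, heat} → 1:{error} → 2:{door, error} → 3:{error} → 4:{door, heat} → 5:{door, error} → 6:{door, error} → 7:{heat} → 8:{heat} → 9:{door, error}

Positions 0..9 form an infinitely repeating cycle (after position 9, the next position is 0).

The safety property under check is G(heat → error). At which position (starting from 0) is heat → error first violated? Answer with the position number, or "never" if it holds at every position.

4

Check heat → error at each position in order: 0 ✓, 1 ✓, 2 ✓, 3 ✓.
At position 4 the labels are {door, heat}, so heat → error is false there. This is the first violation.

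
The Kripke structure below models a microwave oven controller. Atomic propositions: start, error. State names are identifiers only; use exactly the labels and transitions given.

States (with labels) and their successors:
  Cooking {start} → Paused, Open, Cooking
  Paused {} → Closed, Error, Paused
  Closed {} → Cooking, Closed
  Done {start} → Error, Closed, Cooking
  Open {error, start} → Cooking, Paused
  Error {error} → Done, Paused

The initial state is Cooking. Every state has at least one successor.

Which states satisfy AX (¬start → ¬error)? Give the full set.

States satisfying ¬start → ¬error: {Cooking, Paused, Closed, Done, Open}.
States satisfying AX (¬start → ¬error): {Cooking, Closed, Open, Error}.

{Cooking, Closed, Open, Error}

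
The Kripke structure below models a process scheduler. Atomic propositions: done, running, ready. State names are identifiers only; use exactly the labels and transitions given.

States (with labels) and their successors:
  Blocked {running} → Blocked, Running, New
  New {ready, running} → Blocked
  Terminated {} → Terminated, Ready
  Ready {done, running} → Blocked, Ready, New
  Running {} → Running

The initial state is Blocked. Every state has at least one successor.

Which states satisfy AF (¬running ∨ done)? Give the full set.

{Terminated, Ready, Running}

States satisfying ¬running ∨ done: {Terminated, Ready, Running}.
States satisfying AF (¬running ∨ done): {Terminated, Ready, Running}.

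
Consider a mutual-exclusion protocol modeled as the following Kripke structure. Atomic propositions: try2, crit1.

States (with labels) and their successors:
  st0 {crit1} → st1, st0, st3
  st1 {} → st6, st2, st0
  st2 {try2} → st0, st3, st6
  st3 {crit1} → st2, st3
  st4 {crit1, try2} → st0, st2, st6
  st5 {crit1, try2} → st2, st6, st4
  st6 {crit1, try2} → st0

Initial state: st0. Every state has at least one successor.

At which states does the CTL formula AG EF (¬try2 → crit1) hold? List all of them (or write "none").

{st0, st1, st2, st3, st4, st5, st6}

States satisfying EF (¬try2 → crit1): {st0, st1, st2, st3, st4, st5, st6}.
States satisfying AG EF (¬try2 → crit1): {st0, st1, st2, st3, st4, st5, st6}.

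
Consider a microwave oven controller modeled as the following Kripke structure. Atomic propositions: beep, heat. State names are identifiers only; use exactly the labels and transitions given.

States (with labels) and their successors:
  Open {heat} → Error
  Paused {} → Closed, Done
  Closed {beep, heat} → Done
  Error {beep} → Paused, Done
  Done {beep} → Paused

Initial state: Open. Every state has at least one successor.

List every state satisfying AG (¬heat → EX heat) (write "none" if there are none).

States satisfying ¬heat → EX heat: {Open, Paused, Closed}.
States satisfying AG (¬heat → EX heat): ∅.

none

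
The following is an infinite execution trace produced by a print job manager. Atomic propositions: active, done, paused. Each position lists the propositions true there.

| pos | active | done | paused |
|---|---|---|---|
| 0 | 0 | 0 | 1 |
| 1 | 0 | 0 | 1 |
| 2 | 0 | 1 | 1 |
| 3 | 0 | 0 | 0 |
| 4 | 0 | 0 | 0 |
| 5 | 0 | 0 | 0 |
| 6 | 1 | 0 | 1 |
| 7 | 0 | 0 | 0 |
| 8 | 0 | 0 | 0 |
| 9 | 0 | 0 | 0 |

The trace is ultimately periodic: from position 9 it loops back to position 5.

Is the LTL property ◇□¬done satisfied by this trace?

Yes

□¬done holds at position 3, which is reachable from 0, so ◇□¬done holds.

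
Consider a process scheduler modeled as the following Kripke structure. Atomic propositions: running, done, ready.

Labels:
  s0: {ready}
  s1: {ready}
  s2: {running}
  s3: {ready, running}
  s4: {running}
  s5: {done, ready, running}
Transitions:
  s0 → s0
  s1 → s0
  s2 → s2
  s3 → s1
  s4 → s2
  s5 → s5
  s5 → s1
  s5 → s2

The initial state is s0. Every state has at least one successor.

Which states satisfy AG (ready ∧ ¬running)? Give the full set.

{s0, s1}

States satisfying ready ∧ ¬running: {s0, s1}.
States satisfying AG (ready ∧ ¬running): {s0, s1}.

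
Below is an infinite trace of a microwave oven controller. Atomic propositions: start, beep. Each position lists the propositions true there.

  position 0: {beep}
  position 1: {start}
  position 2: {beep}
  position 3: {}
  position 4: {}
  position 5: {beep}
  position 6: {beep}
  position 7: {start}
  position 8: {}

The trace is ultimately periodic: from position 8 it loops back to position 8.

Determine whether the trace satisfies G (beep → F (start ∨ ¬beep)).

Yes

beep → F (start ∨ ¬beep) holds at every position 0..8, and those are all positions ever visited, so G (beep → F (start ∨ ¬beep)) holds.
Positions where beep holds: 0, 2, 5, 6.
Check F (start ∨ ¬beep) at each: 0→ok, 2→ok, 5→ok, 6→ok.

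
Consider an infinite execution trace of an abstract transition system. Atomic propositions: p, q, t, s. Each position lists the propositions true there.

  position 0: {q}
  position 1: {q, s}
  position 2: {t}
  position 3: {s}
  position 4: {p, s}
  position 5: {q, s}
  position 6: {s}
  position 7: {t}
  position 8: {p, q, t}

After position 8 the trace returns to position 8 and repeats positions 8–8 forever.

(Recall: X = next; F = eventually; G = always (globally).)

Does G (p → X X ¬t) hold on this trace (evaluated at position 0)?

p → X X ¬t must hold at every position from 0 onward. It fails at position 8, so G (p → X X ¬t) is false.
Positions where p holds: 4, 8.
Check X X ¬t at each: 4→ok, 8→fails.

Does not hold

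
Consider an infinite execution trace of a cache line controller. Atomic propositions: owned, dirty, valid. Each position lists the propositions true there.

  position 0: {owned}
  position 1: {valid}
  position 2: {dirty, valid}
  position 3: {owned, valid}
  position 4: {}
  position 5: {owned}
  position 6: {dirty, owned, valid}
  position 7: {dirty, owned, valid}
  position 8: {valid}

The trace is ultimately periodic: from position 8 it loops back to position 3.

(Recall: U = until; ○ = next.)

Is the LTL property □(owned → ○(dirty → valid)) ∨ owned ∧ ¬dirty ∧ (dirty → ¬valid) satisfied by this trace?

owned → ○(dirty → valid) holds at every position 0..8, and those are all positions ever visited, so □(owned → ○(dirty → valid)) holds.
Positions where owned holds: 0, 3, 5, 6, 7.
Check ○(dirty → valid) at each: 0→ok, 3→ok, 5→ok, 6→ok, 7→ok.
At position 0: □(owned → ○(dirty → valid)) is true; owned ∧ ¬dirty ∧ (dirty → ¬valid) is true; so □(owned → ○(dirty → valid)) ∨ owned ∧ ¬dirty ∧ (dirty → ¬valid) is true.

Yes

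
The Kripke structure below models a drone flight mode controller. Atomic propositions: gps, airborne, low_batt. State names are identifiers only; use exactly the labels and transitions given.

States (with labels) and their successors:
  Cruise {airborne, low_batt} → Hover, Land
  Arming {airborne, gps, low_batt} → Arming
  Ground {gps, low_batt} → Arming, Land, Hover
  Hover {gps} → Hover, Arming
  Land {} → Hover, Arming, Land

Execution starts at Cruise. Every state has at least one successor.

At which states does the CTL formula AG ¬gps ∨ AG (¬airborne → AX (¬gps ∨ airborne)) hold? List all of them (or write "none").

States satisfying ¬gps: {Cruise, Land}.
States satisfying AG ¬gps: ∅.
States satisfying ¬airborne → AX (¬gps ∨ airborne): {Cruise, Arming}.
States satisfying AG (¬airborne → AX (¬gps ∨ airborne)): {Arming}.
States satisfying AG ¬gps ∨ AG (¬airborne → AX (¬gps ∨ airborne)): {Arming}.

{Arming}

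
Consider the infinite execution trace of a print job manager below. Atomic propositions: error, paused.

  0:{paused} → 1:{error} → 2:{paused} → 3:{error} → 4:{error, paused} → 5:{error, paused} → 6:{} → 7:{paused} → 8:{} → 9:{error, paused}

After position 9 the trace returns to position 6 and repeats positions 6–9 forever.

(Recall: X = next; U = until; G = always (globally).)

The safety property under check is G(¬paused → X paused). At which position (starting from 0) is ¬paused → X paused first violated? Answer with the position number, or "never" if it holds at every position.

never

¬paused → X paused holds at every position 0..9, and those are all the positions the trace ever visits, so the invariant G(¬paused → X paused) is never violated.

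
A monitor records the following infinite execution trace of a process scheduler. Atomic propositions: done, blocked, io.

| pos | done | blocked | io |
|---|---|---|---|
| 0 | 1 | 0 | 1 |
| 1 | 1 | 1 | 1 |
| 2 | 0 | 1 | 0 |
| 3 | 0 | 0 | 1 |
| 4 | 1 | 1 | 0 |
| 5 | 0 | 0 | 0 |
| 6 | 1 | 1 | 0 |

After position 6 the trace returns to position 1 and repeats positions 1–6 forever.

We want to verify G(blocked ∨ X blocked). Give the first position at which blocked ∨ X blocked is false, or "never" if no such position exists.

never

blocked ∨ X blocked holds at every position 0..6, and those are all the positions the trace ever visits, so the invariant G(blocked ∨ X blocked) is never violated.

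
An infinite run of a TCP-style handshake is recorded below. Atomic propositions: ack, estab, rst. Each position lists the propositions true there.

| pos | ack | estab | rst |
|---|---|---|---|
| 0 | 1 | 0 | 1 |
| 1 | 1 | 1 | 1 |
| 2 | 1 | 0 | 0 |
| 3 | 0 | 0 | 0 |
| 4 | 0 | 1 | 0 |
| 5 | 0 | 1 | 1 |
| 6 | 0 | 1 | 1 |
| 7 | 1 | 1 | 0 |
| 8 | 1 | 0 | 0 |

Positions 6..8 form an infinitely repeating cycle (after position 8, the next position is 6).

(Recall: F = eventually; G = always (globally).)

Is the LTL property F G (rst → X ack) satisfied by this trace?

Holds

G (rst → X ack) holds at position 6, which is reachable from 0, so F G (rst → X ack) holds.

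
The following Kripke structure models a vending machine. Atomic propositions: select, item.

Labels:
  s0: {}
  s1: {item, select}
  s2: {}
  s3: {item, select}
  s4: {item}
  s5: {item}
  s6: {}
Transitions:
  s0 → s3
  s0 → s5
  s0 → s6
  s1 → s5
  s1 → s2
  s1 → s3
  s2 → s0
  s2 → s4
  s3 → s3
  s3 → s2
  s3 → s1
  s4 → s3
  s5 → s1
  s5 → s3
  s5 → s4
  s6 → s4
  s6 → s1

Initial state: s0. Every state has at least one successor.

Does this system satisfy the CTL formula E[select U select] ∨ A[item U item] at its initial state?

Does not hold

States satisfying select: {s1, s3}.
States satisfying E[select U select]: {s1, s3}.
States satisfying item: {s1, s3, s4, s5}.
States satisfying A[item U item]: {s1, s3, s4, s5}.
States satisfying E[select U select] ∨ A[item U item]: {s1, s3, s4, s5}.
s0 ∉ Sat(E[select U select] ∨ A[item U item]).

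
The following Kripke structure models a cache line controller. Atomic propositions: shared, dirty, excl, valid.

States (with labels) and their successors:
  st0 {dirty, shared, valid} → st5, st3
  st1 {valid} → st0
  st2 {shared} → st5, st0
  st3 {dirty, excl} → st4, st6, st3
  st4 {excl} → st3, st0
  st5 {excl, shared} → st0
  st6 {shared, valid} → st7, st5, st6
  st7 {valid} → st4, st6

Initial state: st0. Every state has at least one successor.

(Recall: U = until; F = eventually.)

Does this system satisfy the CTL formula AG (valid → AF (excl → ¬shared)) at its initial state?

Holds

States satisfying valid → AF (excl → ¬shared): {st0, st1, st2, st3, st4, st5, st6, st7}.
States satisfying AG (valid → AF (excl → ¬shared)): {st0, st1, st2, st3, st4, st5, st6, st7}.
Every state reachable from st0 satisfies valid → AF (excl → ¬shared).
st0 ∈ Sat(AG (valid → AF (excl → ¬shared))).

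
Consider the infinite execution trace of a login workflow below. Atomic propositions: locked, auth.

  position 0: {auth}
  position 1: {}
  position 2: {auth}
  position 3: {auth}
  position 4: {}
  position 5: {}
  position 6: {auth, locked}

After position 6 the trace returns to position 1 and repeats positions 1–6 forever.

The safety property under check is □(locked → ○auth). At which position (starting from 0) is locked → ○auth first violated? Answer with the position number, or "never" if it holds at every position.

6

Check locked → ○auth at each position in order: 0 ✓, 1 ✓, 2 ✓, 3 ✓, 4 ✓, 5 ✓.
At position 6 the labels are {auth, locked} and the next position 1 has {}, so locked → ○auth is false there. This is the first violation.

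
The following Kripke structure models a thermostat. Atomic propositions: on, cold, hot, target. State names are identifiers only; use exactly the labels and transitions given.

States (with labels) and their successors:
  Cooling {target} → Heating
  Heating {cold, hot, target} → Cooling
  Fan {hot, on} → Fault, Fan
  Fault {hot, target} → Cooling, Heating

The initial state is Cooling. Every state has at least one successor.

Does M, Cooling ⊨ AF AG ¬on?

States satisfying AG ¬on: {Cooling, Heating, Fault}.
States satisfying AF AG ¬on: {Cooling, Heating, Fault}.
Cooling ∈ Sat(AF AG ¬on).

Satisfied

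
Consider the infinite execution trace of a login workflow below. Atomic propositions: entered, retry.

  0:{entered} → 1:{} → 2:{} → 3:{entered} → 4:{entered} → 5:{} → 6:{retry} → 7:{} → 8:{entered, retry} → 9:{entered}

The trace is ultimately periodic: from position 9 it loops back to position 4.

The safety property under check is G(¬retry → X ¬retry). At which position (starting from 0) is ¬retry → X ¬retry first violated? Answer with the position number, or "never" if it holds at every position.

Check ¬retry → X ¬retry at each position in order: 0 ✓, 1 ✓, 2 ✓, 3 ✓, 4 ✓.
At position 5 the labels are {} and the next position 6 has {retry}, so ¬retry → X ¬retry is false there. This is the first violation.

5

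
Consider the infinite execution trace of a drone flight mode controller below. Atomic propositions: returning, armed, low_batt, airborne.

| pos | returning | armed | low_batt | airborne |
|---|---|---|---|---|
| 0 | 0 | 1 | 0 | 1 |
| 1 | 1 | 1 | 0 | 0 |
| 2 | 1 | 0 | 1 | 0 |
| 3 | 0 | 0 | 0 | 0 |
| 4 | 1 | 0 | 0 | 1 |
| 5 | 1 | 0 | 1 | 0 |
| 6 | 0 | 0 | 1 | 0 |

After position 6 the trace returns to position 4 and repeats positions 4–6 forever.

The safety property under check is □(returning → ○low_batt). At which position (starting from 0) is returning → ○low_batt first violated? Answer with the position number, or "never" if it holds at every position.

2

Check returning → ○low_batt at each position in order: 0 ✓, 1 ✓.
At position 2 the labels are {low_batt, returning} and the next position 3 has {}, so returning → ○low_batt is false there. This is the first violation.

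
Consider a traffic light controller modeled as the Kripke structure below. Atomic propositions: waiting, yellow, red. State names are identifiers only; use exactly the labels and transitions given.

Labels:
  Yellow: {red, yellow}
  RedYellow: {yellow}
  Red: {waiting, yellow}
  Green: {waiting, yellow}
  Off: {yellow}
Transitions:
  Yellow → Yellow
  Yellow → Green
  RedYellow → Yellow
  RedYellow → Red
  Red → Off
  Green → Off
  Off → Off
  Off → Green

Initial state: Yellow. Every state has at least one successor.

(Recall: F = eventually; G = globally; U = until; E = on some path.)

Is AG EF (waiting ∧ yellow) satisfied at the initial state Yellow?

States satisfying EF (waiting ∧ yellow): {Yellow, RedYellow, Red, Green, Off}.
States satisfying AG EF (waiting ∧ yellow): {Yellow, RedYellow, Red, Green, Off}.
Every state reachable from Yellow satisfies EF (waiting ∧ yellow).
Yellow ∈ Sat(AG EF (waiting ∧ yellow)).

Yes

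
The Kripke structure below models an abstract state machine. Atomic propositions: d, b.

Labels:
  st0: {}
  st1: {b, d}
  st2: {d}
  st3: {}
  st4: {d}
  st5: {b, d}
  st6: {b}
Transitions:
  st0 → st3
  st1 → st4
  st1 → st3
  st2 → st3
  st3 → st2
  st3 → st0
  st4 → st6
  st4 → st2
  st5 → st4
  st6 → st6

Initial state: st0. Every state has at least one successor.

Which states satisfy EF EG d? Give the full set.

States satisfying EG d: ∅.
States satisfying EF EG d: ∅.

none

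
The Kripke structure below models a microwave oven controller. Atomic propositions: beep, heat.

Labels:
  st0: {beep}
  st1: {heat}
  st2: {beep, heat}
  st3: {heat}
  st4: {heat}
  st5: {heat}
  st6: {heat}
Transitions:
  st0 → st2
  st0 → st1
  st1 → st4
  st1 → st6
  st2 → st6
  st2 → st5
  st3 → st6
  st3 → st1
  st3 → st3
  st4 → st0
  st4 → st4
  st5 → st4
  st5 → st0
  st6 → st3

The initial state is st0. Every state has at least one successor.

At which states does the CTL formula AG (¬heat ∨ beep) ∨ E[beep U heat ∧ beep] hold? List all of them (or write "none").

States satisfying ¬heat ∨ beep: {st0, st2}.
States satisfying AG (¬heat ∨ beep): ∅.
States satisfying beep: {st0, st2}.
States satisfying heat ∧ beep: {st2}.
States satisfying E[beep U heat ∧ beep]: {st0, st2}.
States satisfying AG (¬heat ∨ beep) ∨ E[beep U heat ∧ beep]: {st0, st2}.

{st0, st2}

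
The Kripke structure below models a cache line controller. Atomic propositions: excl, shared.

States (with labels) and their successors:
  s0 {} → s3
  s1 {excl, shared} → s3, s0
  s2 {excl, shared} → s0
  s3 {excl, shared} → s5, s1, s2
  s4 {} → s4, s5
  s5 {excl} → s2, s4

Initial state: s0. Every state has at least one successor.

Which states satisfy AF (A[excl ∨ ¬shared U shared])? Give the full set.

States satisfying A[excl ∨ ¬shared U shared]: {s0, s1, s2, s3}.
States satisfying AF (A[excl ∨ ¬shared U shared]): {s0, s1, s2, s3}.

{s0, s1, s2, s3}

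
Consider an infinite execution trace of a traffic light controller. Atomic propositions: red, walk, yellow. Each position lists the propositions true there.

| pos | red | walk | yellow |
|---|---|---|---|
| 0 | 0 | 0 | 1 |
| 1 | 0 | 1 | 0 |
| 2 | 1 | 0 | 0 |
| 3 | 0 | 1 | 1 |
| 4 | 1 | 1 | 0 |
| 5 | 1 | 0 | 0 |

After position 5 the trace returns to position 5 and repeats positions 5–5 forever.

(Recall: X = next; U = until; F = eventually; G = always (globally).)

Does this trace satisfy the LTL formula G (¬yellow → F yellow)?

No

¬yellow → F yellow must hold at every position from 0 onward. It fails at position 4, so G (¬yellow → F yellow) is false.
Positions where ¬yellow holds: 1, 2, 4, 5.
Check F yellow at each: 1→ok, 2→ok, 4→fails, 5→fails.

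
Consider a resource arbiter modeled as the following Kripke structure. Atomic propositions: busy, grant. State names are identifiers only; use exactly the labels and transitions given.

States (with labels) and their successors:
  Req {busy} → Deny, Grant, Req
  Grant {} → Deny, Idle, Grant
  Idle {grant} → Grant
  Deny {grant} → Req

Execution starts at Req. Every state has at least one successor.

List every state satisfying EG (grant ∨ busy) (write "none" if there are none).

{Req, Deny}

States satisfying grant ∨ busy: {Req, Idle, Deny}.
States satisfying EG (grant ∨ busy): {Req, Deny}.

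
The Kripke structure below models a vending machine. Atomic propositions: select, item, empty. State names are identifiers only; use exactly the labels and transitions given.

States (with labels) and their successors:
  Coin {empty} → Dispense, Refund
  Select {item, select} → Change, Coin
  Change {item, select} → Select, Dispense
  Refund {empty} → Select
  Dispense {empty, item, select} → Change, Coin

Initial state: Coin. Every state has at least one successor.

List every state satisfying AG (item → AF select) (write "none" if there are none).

{Coin, Select, Change, Refund, Dispense}

States satisfying item → AF select: {Coin, Select, Change, Refund, Dispense}.
States satisfying AG (item → AF select): {Coin, Select, Change, Refund, Dispense}.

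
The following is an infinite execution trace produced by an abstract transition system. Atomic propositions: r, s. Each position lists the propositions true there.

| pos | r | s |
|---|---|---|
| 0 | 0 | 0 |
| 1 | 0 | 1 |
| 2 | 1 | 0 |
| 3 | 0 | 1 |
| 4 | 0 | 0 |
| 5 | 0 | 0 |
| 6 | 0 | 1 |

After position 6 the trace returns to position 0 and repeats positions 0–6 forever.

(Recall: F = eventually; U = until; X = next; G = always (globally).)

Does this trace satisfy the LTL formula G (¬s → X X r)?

¬s → X X r must hold at every position from 0 onward. It fails at position 2, so G (¬s → X X r) is false.
Positions where ¬s holds: 0, 2, 4, 5.
Check X X r at each: 0→ok, 2→fails, 4→fails, 5→fails.

Violated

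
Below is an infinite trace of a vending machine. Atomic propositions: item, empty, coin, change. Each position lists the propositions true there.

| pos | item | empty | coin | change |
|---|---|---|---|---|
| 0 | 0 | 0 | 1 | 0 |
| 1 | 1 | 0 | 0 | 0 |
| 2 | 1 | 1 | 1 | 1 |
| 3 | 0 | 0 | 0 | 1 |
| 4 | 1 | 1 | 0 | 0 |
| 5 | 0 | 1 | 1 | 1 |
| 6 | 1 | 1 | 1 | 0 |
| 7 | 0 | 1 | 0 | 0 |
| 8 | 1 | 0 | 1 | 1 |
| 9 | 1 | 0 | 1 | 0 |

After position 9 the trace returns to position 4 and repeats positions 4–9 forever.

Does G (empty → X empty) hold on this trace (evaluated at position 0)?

Does not hold

empty → X empty must hold at every position from 0 onward. It fails at position 2, so G (empty → X empty) is false.
Positions where empty holds: 2, 4, 5, 6, 7.
Check X empty at each: 2→fails, 4→ok, 5→ok, 6→ok, 7→fails.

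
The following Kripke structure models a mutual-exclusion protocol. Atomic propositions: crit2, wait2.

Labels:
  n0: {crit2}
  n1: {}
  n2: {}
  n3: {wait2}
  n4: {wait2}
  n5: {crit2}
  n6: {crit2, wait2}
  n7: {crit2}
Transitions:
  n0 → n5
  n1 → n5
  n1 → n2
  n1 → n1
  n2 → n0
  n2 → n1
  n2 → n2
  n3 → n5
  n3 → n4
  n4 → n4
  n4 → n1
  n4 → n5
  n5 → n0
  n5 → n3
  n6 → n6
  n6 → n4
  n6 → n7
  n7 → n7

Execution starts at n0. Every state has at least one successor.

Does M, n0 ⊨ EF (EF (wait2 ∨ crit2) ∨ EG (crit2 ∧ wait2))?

States satisfying EF (wait2 ∨ crit2) ∨ EG (crit2 ∧ wait2): {n0, n1, n2, n3, n4, n5, n6, n7}.
States satisfying EF (EF (wait2 ∨ crit2) ∨ EG (crit2 ∧ wait2)): {n0, n1, n2, n3, n4, n5, n6, n7}.
Some path from n0 reaches a state where EF (wait2 ∨ crit2) ∨ EG (crit2 ∧ wait2) holds.
n0 ∈ Sat(EF (EF (wait2 ∨ crit2) ∨ EG (crit2 ∧ wait2))).

Yes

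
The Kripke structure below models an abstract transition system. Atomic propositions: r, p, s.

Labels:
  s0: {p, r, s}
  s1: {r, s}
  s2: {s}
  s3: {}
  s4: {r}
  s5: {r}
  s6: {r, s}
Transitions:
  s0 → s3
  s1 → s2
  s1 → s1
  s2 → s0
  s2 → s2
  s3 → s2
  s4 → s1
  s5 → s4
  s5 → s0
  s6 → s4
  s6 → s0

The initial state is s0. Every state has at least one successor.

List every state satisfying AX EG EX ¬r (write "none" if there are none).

{s0, s1, s2, s3, s4}

States satisfying EG EX ¬r: {s0, s1, s2, s3}.
States satisfying AX EG EX ¬r: {s0, s1, s2, s3, s4}.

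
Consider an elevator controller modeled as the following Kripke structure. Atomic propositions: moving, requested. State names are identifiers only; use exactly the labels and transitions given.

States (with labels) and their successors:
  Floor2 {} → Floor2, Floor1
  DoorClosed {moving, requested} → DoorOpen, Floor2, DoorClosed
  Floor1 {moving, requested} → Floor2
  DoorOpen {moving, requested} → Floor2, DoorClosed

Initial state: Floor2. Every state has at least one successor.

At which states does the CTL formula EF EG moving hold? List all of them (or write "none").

{DoorClosed, DoorOpen}

States satisfying EG moving: {DoorClosed, DoorOpen}.
States satisfying EF EG moving: {DoorClosed, DoorOpen}.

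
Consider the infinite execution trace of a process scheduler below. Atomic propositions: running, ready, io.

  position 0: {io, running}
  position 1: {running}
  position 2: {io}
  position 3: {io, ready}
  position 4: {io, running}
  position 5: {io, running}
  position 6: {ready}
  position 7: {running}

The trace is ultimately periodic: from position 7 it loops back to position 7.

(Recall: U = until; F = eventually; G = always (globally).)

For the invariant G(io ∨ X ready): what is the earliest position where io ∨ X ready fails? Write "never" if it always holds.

1

Check io ∨ X ready at each position in order: 0 ✓.
At position 1 the labels are {running} and the next position 2 has {io}, so io ∨ X ready is false there. This is the first violation.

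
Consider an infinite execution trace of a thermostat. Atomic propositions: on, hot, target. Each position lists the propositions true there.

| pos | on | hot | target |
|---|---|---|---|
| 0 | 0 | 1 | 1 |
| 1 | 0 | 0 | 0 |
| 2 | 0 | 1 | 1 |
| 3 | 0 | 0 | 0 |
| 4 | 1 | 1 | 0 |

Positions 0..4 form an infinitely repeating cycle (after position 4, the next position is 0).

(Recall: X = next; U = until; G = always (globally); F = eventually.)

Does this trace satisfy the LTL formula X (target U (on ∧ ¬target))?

The position after 0 is 1; target U (on ∧ ¬target) is false there.

Violated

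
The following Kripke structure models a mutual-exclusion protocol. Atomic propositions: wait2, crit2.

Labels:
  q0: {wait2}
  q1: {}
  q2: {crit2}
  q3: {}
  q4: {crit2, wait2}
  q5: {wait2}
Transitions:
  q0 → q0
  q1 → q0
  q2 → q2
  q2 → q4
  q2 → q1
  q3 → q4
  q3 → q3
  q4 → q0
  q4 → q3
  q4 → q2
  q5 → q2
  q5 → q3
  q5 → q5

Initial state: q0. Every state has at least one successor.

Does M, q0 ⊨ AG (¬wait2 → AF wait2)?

Satisfied

States satisfying ¬wait2 → AF wait2: {q0, q1, q4, q5}.
States satisfying AG (¬wait2 → AF wait2): {q0, q1}.
Every state reachable from q0 satisfies ¬wait2 → AF wait2.
q0 ∈ Sat(AG (¬wait2 → AF wait2)).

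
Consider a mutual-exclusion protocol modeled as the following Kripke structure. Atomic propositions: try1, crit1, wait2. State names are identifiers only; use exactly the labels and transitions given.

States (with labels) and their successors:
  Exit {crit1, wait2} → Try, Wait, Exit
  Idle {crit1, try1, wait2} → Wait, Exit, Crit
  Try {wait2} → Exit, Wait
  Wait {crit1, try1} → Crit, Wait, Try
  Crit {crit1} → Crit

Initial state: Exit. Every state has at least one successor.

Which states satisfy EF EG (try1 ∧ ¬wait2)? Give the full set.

{Exit, Idle, Try, Wait}

States satisfying EG (try1 ∧ ¬wait2): {Wait}.
States satisfying EF EG (try1 ∧ ¬wait2): {Exit, Idle, Try, Wait}.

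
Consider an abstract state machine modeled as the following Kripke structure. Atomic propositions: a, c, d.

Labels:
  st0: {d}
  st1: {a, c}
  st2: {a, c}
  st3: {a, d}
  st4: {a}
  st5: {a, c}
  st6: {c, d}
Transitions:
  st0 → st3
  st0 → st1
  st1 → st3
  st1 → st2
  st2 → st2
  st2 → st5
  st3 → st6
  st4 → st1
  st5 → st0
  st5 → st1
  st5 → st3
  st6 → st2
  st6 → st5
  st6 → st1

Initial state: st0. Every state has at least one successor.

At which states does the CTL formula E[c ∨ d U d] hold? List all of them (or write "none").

States satisfying c ∨ d: {st0, st1, st2, st3, st5, st6}.
States satisfying d: {st0, st3, st6}.
States satisfying E[c ∨ d U d]: {st0, st1, st2, st3, st5, st6}.

{st0, st1, st2, st3, st5, st6}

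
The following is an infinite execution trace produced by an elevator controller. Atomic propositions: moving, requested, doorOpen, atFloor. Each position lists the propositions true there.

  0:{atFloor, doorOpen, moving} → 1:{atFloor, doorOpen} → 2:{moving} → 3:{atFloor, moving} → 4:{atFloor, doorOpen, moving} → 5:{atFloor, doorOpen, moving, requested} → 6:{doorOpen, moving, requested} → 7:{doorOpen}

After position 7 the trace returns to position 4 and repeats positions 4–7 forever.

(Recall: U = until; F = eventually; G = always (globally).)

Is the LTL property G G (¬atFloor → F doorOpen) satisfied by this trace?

G (¬atFloor → F doorOpen) holds at every position 0..7, and those are all positions ever visited, so G G (¬atFloor → F doorOpen) holds.

Yes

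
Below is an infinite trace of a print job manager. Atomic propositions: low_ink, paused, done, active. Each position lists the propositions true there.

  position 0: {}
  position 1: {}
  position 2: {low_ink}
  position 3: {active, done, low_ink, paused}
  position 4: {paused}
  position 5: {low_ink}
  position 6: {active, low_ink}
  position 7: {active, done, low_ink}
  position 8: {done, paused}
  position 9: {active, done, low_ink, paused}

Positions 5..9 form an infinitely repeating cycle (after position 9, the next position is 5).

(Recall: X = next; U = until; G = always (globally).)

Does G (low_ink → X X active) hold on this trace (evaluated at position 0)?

low_ink → X X active must hold at every position from 0 onward. It fails at position 2, so G (low_ink → X X active) is false.
Positions where low_ink holds: 2, 3, 5, 6, 7, 9.
Check X X active at each: 2→fails, 3→fails, 5→ok, 6→fails, 7→ok, 9→ok.

Does not hold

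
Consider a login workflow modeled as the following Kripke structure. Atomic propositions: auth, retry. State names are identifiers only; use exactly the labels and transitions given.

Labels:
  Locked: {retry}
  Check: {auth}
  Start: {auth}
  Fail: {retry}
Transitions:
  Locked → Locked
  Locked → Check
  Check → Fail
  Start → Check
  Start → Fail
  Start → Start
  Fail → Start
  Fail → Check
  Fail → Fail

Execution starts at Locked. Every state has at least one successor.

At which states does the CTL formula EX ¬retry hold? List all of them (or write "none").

States satisfying ¬retry: {Check, Start}.
States satisfying EX ¬retry: {Locked, Start, Fail}.

{Locked, Start, Fail}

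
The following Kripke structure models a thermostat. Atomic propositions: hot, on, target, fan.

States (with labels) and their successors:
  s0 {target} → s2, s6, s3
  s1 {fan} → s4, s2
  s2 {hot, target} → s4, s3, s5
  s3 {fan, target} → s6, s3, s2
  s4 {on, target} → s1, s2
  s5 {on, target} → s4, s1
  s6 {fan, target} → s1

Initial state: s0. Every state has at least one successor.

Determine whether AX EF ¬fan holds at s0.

States satisfying EF ¬fan: {s0, s1, s2, s3, s4, s5, s6}.
States satisfying AX EF ¬fan: {s0, s1, s2, s3, s4, s5, s6}.
s0 ∈ Sat(AX EF ¬fan).

Yes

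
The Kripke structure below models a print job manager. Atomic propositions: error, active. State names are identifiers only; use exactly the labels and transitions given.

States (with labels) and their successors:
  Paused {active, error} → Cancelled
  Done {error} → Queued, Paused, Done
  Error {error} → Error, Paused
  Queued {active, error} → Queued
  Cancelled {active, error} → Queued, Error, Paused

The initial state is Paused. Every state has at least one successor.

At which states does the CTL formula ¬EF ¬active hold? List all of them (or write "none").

{Queued}

States satisfying ¬active: {Done, Error}.
States satisfying EF ¬active: {Paused, Done, Error, Cancelled}.
States satisfying ¬EF ¬active: {Queued}.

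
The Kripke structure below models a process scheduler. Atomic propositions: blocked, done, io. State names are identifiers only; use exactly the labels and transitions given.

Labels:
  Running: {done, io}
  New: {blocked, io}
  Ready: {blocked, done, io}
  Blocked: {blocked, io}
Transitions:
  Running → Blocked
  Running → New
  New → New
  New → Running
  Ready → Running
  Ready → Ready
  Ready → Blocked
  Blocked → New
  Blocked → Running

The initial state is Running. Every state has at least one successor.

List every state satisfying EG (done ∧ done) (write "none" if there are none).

{Ready}

States satisfying done ∧ done: {Running, Ready}.
States satisfying EG (done ∧ done): {Ready}.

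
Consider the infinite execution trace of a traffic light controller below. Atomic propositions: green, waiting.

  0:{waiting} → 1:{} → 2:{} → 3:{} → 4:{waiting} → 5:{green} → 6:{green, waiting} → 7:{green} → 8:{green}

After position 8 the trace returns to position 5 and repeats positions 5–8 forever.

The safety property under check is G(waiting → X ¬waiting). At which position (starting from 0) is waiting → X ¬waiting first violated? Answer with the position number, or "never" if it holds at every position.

never

waiting → X ¬waiting holds at every position 0..8, and those are all the positions the trace ever visits, so the invariant G(waiting → X ¬waiting) is never violated.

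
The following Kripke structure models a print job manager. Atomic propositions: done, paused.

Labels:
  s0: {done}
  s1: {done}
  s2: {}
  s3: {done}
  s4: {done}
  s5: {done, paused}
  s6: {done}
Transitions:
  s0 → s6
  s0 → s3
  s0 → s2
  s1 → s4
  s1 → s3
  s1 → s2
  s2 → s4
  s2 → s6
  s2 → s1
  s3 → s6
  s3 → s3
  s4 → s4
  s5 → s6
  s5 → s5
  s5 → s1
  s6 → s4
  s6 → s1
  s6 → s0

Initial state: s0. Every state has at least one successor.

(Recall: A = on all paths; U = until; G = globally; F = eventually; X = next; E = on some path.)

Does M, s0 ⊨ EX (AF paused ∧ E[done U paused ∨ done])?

States satisfying AF paused ∧ E[done U paused ∨ done]: {s5}.
States satisfying EX (AF paused ∧ E[done U paused ∨ done]): {s5}.
No suitable path/successor from s0 witnesses the formula.
s0 ∉ Sat(EX (AF paused ∧ E[done U paused ∨ done])).

No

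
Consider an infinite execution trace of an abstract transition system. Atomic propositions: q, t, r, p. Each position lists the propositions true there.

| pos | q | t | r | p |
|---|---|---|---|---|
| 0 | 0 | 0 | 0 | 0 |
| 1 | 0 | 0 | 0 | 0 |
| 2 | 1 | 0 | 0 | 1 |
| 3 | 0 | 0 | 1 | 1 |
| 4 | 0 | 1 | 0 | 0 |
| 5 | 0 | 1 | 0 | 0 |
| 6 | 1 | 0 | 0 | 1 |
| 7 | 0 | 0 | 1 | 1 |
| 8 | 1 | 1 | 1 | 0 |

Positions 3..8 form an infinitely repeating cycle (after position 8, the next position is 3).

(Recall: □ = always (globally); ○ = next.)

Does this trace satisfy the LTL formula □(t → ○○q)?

t → ○○q must hold at every position from 0 onward. It fails at position 5, so □(t → ○○q) is false.
Positions where t holds: 4, 5, 8.
Check ○○q at each: 4→ok, 5→fails, 8→fails.

Does not hold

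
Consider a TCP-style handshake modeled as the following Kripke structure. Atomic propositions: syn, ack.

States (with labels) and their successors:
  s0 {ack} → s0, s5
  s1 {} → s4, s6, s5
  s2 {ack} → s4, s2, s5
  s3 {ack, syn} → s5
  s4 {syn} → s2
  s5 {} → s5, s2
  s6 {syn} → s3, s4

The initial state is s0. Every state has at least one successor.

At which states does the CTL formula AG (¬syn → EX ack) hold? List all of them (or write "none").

States satisfying ¬syn → EX ack: {s0, s2, s3, s4, s5, s6}.
States satisfying AG (¬syn → EX ack): {s0, s2, s3, s4, s5, s6}.

{s0, s2, s3, s4, s5, s6}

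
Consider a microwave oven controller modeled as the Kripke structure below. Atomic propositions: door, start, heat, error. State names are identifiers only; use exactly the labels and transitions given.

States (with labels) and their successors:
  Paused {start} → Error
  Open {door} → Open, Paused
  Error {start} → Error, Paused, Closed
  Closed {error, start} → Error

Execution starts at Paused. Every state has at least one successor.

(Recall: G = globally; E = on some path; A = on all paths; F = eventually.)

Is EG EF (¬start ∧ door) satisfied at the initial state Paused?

No

States satisfying EF (¬start ∧ door): {Open}.
States satisfying EG EF (¬start ∧ door): {Open}.
No suitable path/successor from Paused witnesses the formula.
Paused ∉ Sat(EG EF (¬start ∧ door)).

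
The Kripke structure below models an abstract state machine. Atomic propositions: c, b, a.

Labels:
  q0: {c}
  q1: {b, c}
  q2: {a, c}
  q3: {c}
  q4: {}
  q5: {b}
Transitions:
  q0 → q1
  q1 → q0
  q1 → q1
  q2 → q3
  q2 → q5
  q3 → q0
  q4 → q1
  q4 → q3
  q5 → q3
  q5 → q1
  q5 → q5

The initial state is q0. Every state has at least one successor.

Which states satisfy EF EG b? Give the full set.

{q0, q1, q2, q3, q4, q5}

States satisfying EG b: {q1, q5}.
States satisfying EF EG b: {q0, q1, q2, q3, q4, q5}.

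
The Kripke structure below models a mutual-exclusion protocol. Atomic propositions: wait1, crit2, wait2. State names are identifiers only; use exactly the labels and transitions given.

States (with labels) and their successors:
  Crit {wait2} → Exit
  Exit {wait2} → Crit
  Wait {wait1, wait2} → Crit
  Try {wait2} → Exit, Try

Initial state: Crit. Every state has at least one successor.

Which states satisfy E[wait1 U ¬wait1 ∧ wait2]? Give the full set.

States satisfying wait1: {Wait}.
States satisfying ¬wait1 ∧ wait2: {Crit, Exit, Try}.
States satisfying E[wait1 U ¬wait1 ∧ wait2]: {Crit, Exit, Wait, Try}.

{Crit, Exit, Wait, Try}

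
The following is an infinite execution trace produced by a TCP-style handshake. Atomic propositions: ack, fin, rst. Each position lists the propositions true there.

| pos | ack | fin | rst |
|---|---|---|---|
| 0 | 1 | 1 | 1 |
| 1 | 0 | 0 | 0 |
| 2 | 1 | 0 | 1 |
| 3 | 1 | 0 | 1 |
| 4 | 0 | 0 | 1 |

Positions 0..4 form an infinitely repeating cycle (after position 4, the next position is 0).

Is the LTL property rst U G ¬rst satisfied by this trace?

No

Walking from position 0: at position 1, G ¬rst has not yet held and rst fails, so rst U G ¬rst is false.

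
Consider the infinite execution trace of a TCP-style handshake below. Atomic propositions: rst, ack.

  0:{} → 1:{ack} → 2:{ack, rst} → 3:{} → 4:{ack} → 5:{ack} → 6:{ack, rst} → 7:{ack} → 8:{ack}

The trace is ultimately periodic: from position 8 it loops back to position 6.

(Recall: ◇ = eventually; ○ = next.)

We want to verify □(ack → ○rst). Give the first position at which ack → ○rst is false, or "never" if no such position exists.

2

Check ack → ○rst at each position in order: 0 ✓, 1 ✓.
At position 2 the labels are {ack, rst} and the next position 3 has {}, so ack → ○rst is false there. This is the first violation.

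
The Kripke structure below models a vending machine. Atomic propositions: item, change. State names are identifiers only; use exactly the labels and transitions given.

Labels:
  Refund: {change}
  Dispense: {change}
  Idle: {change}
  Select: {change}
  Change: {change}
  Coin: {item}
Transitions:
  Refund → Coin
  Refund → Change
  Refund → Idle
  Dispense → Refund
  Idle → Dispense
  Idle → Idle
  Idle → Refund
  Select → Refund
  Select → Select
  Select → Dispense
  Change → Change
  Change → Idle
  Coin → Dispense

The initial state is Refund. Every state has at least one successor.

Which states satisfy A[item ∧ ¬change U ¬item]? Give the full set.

States satisfying item ∧ ¬change: {Coin}.
States satisfying ¬item: {Refund, Dispense, Idle, Select, Change}.
States satisfying A[item ∧ ¬change U ¬item]: {Refund, Dispense, Idle, Select, Change, Coin}.

{Refund, Dispense, Idle, Select, Change, Coin}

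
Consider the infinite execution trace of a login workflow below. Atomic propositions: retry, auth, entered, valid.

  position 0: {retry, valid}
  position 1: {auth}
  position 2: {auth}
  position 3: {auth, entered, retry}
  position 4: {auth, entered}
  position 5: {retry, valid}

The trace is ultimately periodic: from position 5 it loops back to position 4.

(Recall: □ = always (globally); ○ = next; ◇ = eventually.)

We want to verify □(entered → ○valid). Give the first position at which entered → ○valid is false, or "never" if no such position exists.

Check entered → ○valid at each position in order: 0 ✓, 1 ✓, 2 ✓.
At position 3 the labels are {auth, entered, retry} and the next position 4 has {auth, entered}, so entered → ○valid is false there. This is the first violation.

3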